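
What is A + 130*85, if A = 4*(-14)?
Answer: 10994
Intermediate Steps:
A = -56
A + 130*85 = -56 + 130*85 = -56 + 11050 = 10994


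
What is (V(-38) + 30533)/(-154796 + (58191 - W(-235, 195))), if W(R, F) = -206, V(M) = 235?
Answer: -10256/32133 ≈ -0.31917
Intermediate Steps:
(V(-38) + 30533)/(-154796 + (58191 - W(-235, 195))) = (235 + 30533)/(-154796 + (58191 - 1*(-206))) = 30768/(-154796 + (58191 + 206)) = 30768/(-154796 + 58397) = 30768/(-96399) = 30768*(-1/96399) = -10256/32133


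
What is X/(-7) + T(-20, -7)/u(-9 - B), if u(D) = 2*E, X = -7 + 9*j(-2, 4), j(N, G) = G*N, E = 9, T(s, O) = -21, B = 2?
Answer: 425/42 ≈ 10.119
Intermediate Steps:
X = -79 (X = -7 + 9*(4*(-2)) = -7 + 9*(-8) = -7 - 72 = -79)
u(D) = 18 (u(D) = 2*9 = 18)
X/(-7) + T(-20, -7)/u(-9 - B) = -79/(-7) - 21/18 = -79*(-⅐) - 21*1/18 = 79/7 - 7/6 = 425/42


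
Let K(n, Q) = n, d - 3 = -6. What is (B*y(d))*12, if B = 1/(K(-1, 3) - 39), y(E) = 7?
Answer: -21/10 ≈ -2.1000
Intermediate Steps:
d = -3 (d = 3 - 6 = -3)
B = -1/40 (B = 1/(-1 - 39) = 1/(-40) = -1/40 ≈ -0.025000)
(B*y(d))*12 = -1/40*7*12 = -7/40*12 = -21/10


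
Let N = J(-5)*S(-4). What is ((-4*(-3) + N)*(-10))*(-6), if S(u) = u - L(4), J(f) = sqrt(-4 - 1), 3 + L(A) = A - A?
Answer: 720 - 60*I*sqrt(5) ≈ 720.0 - 134.16*I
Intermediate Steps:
L(A) = -3 (L(A) = -3 + (A - A) = -3 + 0 = -3)
J(f) = I*sqrt(5) (J(f) = sqrt(-5) = I*sqrt(5))
S(u) = 3 + u (S(u) = u - 1*(-3) = u + 3 = 3 + u)
N = -I*sqrt(5) (N = (I*sqrt(5))*(3 - 4) = (I*sqrt(5))*(-1) = -I*sqrt(5) ≈ -2.2361*I)
((-4*(-3) + N)*(-10))*(-6) = ((-4*(-3) - I*sqrt(5))*(-10))*(-6) = ((12 - I*sqrt(5))*(-10))*(-6) = (-120 + 10*I*sqrt(5))*(-6) = 720 - 60*I*sqrt(5)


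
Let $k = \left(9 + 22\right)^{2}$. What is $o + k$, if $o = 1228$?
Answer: $2189$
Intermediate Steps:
$k = 961$ ($k = 31^{2} = 961$)
$o + k = 1228 + 961 = 2189$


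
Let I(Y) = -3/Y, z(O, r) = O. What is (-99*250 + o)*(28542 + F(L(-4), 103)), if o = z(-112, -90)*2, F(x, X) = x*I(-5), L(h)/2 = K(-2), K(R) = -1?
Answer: -3563889696/5 ≈ -7.1278e+8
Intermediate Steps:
L(h) = -2 (L(h) = 2*(-1) = -2)
F(x, X) = 3*x/5 (F(x, X) = x*(-3/(-5)) = x*(-3*(-⅕)) = x*(⅗) = 3*x/5)
o = -224 (o = -112*2 = -224)
(-99*250 + o)*(28542 + F(L(-4), 103)) = (-99*250 - 224)*(28542 + (⅗)*(-2)) = (-24750 - 224)*(28542 - 6/5) = -24974*142704/5 = -3563889696/5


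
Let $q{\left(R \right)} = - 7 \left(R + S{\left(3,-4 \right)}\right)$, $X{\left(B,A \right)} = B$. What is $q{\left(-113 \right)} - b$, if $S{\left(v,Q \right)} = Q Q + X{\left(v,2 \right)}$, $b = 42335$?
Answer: $-41677$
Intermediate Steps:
$S{\left(v,Q \right)} = v + Q^{2}$ ($S{\left(v,Q \right)} = Q Q + v = Q^{2} + v = v + Q^{2}$)
$q{\left(R \right)} = -133 - 7 R$ ($q{\left(R \right)} = - 7 \left(R + \left(3 + \left(-4\right)^{2}\right)\right) = - 7 \left(R + \left(3 + 16\right)\right) = - 7 \left(R + 19\right) = - 7 \left(19 + R\right) = -133 - 7 R$)
$q{\left(-113 \right)} - b = \left(-133 - -791\right) - 42335 = \left(-133 + 791\right) - 42335 = 658 - 42335 = -41677$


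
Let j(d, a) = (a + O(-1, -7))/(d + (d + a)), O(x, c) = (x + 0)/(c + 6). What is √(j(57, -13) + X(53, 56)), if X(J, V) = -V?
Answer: 2*I*√143117/101 ≈ 7.4912*I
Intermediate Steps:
O(x, c) = x/(6 + c)
j(d, a) = (1 + a)/(a + 2*d) (j(d, a) = (a - 1/(6 - 7))/(d + (d + a)) = (a - 1/(-1))/(d + (a + d)) = (a - 1*(-1))/(a + 2*d) = (a + 1)/(a + 2*d) = (1 + a)/(a + 2*d))
√(j(57, -13) + X(53, 56)) = √((1 - 13)/(-13 + 2*57) - 1*56) = √(-12/(-13 + 114) - 56) = √(-12/101 - 56) = √(-5668/101) = 2*I*√143117/101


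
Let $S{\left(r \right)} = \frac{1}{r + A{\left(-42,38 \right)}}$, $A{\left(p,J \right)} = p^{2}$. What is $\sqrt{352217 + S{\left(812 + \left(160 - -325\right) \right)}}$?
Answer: $\frac{\sqrt{3300175024518}}{3061} \approx 593.48$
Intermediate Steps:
$S{\left(r \right)} = \frac{1}{1764 + r}$ ($S{\left(r \right)} = \frac{1}{r + \left(-42\right)^{2}} = \frac{1}{r + 1764} = \frac{1}{1764 + r}$)
$\sqrt{352217 + S{\left(812 + \left(160 - -325\right) \right)}} = \sqrt{352217 + \frac{1}{1764 + \left(812 + \left(160 - -325\right)\right)}} = \sqrt{352217 + \frac{1}{1764 + \left(812 + \left(160 + 325\right)\right)}} = \sqrt{352217 + \frac{1}{1764 + \left(812 + 485\right)}} = \sqrt{352217 + \frac{1}{1764 + 1297}} = \sqrt{352217 + \frac{1}{3061}} = \sqrt{\frac{1078136238}{3061}} = \frac{\sqrt{3300175024518}}{3061}$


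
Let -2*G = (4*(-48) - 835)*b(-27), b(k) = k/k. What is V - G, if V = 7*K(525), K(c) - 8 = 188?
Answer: 1717/2 ≈ 858.50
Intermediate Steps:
K(c) = 196 (K(c) = 8 + 188 = 196)
b(k) = 1
G = 1027/2 (G = -(4*(-48) - 835)/2 = -(-192 - 835)/2 = -(-1027)/2 = -½*(-1027) = 1027/2 ≈ 513.50)
V = 1372 (V = 7*196 = 1372)
V - G = 1372 - 1*1027/2 = 1372 - 1027/2 = 1717/2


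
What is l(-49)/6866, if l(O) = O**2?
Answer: 2401/6866 ≈ 0.34969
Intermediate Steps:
l(-49)/6866 = (-49)**2/6866 = 2401*(1/6866) = 2401/6866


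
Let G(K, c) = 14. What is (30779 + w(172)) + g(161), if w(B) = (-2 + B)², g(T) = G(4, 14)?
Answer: 59693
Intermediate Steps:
g(T) = 14
(30779 + w(172)) + g(161) = (30779 + (-2 + 172)²) + 14 = (30779 + 170²) + 14 = (30779 + 28900) + 14 = 59679 + 14 = 59693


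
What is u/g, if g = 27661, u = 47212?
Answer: 47212/27661 ≈ 1.7068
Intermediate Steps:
u/g = 47212/27661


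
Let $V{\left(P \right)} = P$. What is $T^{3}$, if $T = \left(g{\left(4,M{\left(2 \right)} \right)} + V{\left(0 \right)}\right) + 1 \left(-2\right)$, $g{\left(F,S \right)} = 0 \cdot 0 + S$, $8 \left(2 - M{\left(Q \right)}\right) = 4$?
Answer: $- \frac{1}{8} \approx -0.125$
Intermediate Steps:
$M{\left(Q \right)} = \frac{3}{2}$ ($M{\left(Q \right)} = 2 - \frac{1}{2} = \frac{3}{2}$)
$g{\left(F,S \right)} = S$ ($g{\left(F,S \right)} = 0 + S = S$)
$T = - \frac{1}{2}$ ($T = \left(\frac{3}{2} + 0\right) + 1 \left(-2\right) = \frac{3}{2} - 2 = - \frac{1}{2} \approx -0.5$)
$T^{3} = \left(- \frac{1}{2}\right)^{3} = - \frac{1}{8}$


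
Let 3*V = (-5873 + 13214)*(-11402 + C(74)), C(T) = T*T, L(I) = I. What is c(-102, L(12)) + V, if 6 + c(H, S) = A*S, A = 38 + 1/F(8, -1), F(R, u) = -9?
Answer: -43501420/3 ≈ -1.4500e+7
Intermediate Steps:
A = 341/9 (A = 38 + 1/(-9) = 38 - ⅑ = 341/9 ≈ 37.889)
C(T) = T²
c(H, S) = -6 + 341*S/9
V = -14500922 (V = ((-5873 + 13214)*(-11402 + 74²))/3 = (7341*(-11402 + 5476))/3 = (7341*(-5926))/3 = (⅓)*(-43502766) = -14500922)
c(-102, L(12)) + V = (-6 + (341/9)*12) - 14500922 = (-6 + 1364/3) - 14500922 = 1346/3 - 14500922 = -43501420/3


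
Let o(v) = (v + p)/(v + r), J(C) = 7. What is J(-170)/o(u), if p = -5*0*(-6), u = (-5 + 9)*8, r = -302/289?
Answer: 31311/4624 ≈ 6.7714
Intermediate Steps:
r = -302/289 (r = -302*1/289 = -302/289 ≈ -1.0450)
u = 32 (u = 4*8 = 32)
p = 0 (p = 0*(-6) = 0)
o(v) = v/(-302/289 + v) (o(v) = (v + 0)/(v - 302/289) = v/(-302/289 + v))
J(-170)/o(u) = 7/((289*32/(-302 + 289*32))) = 7/((289*32/(-302 + 9248))) = 7/((289*32/8946)) = 7/((289*32*(1/8946))) = 7/(4624/4473) = 7*(4473/4624) = 31311/4624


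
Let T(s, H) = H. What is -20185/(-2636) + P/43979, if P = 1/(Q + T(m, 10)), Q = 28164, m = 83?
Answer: 12505256913323/1633086808028 ≈ 7.6574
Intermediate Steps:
P = 1/28174 (P = 1/(28164 + 10) = 1/28174 ≈ 3.5494e-5)
-20185/(-2636) + P/43979 = -20185/(-2636) + (1/28174)/43979 = -20185*(-1/2636) + (1/28174)*(1/43979) = 20185/2636 + 1/1239064346 = 12505256913323/1633086808028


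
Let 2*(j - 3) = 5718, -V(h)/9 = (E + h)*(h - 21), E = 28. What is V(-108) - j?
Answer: -95742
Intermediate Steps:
V(h) = -9*(-21 + h)*(28 + h) (V(h) = -9*(28 + h)*(h - 21) = -9*(28 + h)*(-21 + h) = -9*(-21 + h)*(28 + h))
j = 2862 (j = 3 + (1/2)*5718 = 3 + 2859 = 2862)
V(-108) - j = (5292 - 63*(-108) - 9*(-108)**2) - 1*2862 = (5292 + 6804 - 9*11664) - 2862 = (5292 + 6804 - 104976) - 2862 = -92880 - 2862 = -95742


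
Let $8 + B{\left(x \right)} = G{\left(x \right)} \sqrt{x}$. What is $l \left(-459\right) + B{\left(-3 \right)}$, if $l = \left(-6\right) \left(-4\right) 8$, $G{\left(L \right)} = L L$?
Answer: $-88136 + 9 i \sqrt{3} \approx -88136.0 + 15.588 i$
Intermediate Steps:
$G{\left(L \right)} = L^{2}$
$B{\left(x \right)} = -8 + x^{\frac{5}{2}}$ ($B{\left(x \right)} = -8 + x^{2} \sqrt{x} = -8 + x^{\frac{5}{2}}$)
$l = 192$ ($l = 24 \cdot 8 = 192$)
$l \left(-459\right) + B{\left(-3 \right)} = 192 \left(-459\right) - \left(8 - \left(-3\right)^{\frac{5}{2}}\right) = -88128 - \left(8 - 9 i \sqrt{3}\right) = -88136 + 9 i \sqrt{3}$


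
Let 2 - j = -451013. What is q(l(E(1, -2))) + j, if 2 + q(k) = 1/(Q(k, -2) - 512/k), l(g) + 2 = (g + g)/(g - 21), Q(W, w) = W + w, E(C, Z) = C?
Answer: 22703543617/50339 ≈ 4.5101e+5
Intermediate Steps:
j = 451015 (j = 2 - 1*(-451013) = 2 + 451013 = 451015)
l(g) = -2 + 2*g/(-21 + g) (l(g) = -2 + (g + g)/(g - 21) = -2 + (2*g)/(-21 + g) = -2 + 2*g/(-21 + g))
q(k) = -2 + 1/(-2 + k - 512/k) (q(k) = -2 + 1/((k - 2) - 512/k) = -2 + 1/((-2 + k) - 512/k) = -2 + 1/(-2 + k - 512/k))
q(l(E(1, -2))) + j = (1024 + 42/(-21 + 1) - 2*42/(-21 + 1)*(-2 + 42/(-21 + 1)))/(-512 + (42/(-21 + 1))*(-2 + 42/(-21 + 1))) + 451015 = (1024 + 42/(-20) - 2*42/(-20)*(-2 + 42/(-20)))/(-512 + (42/(-20))*(-2 + 42/(-20))) + 451015 = (1024 + 42*(-1/20) - 2*42*(-1/20)*(-2 + 42*(-1/20)))/(-512 + (42*(-1/20))*(-2 + 42*(-1/20))) + 451015 = (1024 - 21/10 - 2*(-21/10)*(-2 - 21/10))/(-512 - 21*(-2 - 21/10)/10) + 451015 = (1024 - 21/10 - 2*(-21/10)*(-41/10))/(-512 - 21/10*(-41/10)) + 451015 = (1024 - 21/10 - 861/50)/(-512 + 861/100) + 451015 = (25117/25)/(-50339/100) + 451015 = -100/50339*25117/25 + 451015 = -100468/50339 + 451015 = 22703543617/50339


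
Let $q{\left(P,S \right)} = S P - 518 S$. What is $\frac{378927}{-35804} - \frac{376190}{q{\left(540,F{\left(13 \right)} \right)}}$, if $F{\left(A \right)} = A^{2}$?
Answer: $- \frac{7438978673}{66559636} \approx -111.76$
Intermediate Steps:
$q{\left(P,S \right)} = - 518 S + P S$ ($q{\left(P,S \right)} = P S - 518 S = - 518 S + P S$)
$\frac{378927}{-35804} - \frac{376190}{q{\left(540,F{\left(13 \right)} \right)}} = \frac{378927}{-35804} - \frac{376190}{13^{2} \left(-518 + 540\right)} = 378927 \left(- \frac{1}{35804}\right) - \frac{376190}{169 \cdot 22} = - \frac{378927}{35804} - \frac{376190}{3718} = - \frac{378927}{35804} - \frac{188095}{1859} = - \frac{7438978673}{66559636}$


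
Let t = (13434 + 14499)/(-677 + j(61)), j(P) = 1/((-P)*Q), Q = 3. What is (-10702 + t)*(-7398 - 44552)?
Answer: 34572826899925/61946 ≈ 5.5811e+8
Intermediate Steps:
j(P) = -1/(3*P) (j(P) = 1/(-P*3) = 1/(-3*P) = -1/(3*P))
t = -5111739/123892 (t = (13434 + 14499)/(-677 - ⅓/61) = 27933/(-677 - ⅓*1/61) = 27933/(-677 - 1/183) = 27933/(-123892/183) = 27933*(-183/123892) = -5111739/123892 ≈ -41.260)
(-10702 + t)*(-7398 - 44552) = (-10702 - 5111739/123892)*(-7398 - 44552) = -1331003923/123892*(-51950) = 34572826899925/61946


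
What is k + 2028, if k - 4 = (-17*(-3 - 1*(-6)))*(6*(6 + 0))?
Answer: 196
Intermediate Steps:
k = -1832 (k = 4 + (-17*(-3 - 1*(-6)))*(6*(6 + 0)) = 4 + (-17*(-3 + 6))*(6*6) = 4 - 17*3*36 = 4 - 51*36 = 4 - 1836 = -1832)
k + 2028 = -1832 + 2028 = 196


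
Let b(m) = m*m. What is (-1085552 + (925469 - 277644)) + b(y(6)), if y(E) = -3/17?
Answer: -126503094/289 ≈ -4.3773e+5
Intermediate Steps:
y(E) = -3/17 (y(E) = -3*1/17 = -3/17)
b(m) = m²
(-1085552 + (925469 - 277644)) + b(y(6)) = (-1085552 + (925469 - 277644)) + (-3/17)² = (-1085552 + 647825) + 9/289 = -437727 + 9/289 = -126503094/289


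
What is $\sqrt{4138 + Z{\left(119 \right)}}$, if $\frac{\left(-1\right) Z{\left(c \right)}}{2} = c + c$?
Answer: $\sqrt{3662} \approx 60.514$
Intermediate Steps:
$Z{\left(c \right)} = - 4 c$ ($Z{\left(c \right)} = - 2 \left(c + c\right) = - 2 \cdot 2 c = - 4 c$)
$\sqrt{4138 + Z{\left(119 \right)}} = \sqrt{4138 - 476} = \sqrt{3662}$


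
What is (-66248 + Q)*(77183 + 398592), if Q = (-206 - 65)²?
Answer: 3422249575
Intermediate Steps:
Q = 73441 (Q = (-271)² = 73441)
(-66248 + Q)*(77183 + 398592) = (-66248 + 73441)*(77183 + 398592) = 7193*475775 = 3422249575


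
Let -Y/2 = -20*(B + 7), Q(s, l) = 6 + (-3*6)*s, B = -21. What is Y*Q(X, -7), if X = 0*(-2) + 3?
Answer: 26880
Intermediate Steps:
X = 3 (X = 0 + 3 = 3)
Q(s, l) = 6 - 18*s
Y = -560 (Y = -(-40)*(-21 + 7) = -(-40)*(-14) = -2*280 = -560)
Y*Q(X, -7) = -560*(6 - 18*3) = -560*(6 - 54) = -560*(-48) = 26880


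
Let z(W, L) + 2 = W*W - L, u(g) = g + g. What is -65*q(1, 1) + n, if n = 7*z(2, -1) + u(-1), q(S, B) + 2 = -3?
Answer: 344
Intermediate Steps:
q(S, B) = -5 (q(S, B) = -2 - 3 = -5)
u(g) = 2*g
z(W, L) = -2 + W² - L (z(W, L) = -2 + (W*W - L) = -2 + (W² - L) = -2 + W² - L)
n = 19 (n = 7*(-2 + 2² - 1*(-1)) + 2*(-1) = 7*(-2 + 4 + 1) - 2 = 7*3 - 2 = 21 - 2 = 19)
-65*q(1, 1) + n = -65*(-5) + 19 = 325 + 19 = 344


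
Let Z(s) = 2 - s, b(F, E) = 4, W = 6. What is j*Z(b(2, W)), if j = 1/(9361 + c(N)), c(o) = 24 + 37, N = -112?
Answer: -1/4711 ≈ -0.00021227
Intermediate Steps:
c(o) = 61
j = 1/9422 (j = 1/(9361 + 61) = 1/9422 ≈ 0.00010613)
j*Z(b(2, W)) = (2 - 1*4)/9422 = (2 - 4)/9422 = (1/9422)*(-2) = -1/4711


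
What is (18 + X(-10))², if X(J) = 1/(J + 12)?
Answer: 1369/4 ≈ 342.25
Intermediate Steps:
X(J) = 1/(12 + J)
(18 + X(-10))² = (18 + 1/(12 - 10))² = (18 + 1/2)² = (18 + ½)² = (37/2)² = 1369/4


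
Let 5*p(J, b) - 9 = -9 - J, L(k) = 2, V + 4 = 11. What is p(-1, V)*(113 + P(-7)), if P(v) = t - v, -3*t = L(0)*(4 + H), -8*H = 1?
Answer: 1409/60 ≈ 23.483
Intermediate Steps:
V = 7 (V = -4 + 11 = 7)
H = -1/8 (H = -1/8*1 = -1/8 ≈ -0.12500)
t = -31/12 (t = -2*(4 - 1/8)/3 = -2*31/(3*8) = -1/3*31/4 = -31/12 ≈ -2.5833)
P(v) = -31/12 - v
p(J, b) = -J/5 (p(J, b) = 9/5 + (-9 - J)/5 = 9/5 + (-9/5 - J/5) = -J/5)
p(-1, V)*(113 + P(-7)) = (-1/5*(-1))*(113 + (-31/12 - 1*(-7))) = (113 + (-31/12 + 7))/5 = (113 + 53/12)/5 = (1/5)*(1409/12) = 1409/60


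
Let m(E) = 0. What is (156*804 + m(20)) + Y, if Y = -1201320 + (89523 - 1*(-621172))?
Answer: -365201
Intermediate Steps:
Y = -490625 (Y = -1201320 + (89523 + 621172) = -1201320 + 710695 = -490625)
(156*804 + m(20)) + Y = (156*804 + 0) - 490625 = (125424 + 0) - 490625 = 125424 - 490625 = -365201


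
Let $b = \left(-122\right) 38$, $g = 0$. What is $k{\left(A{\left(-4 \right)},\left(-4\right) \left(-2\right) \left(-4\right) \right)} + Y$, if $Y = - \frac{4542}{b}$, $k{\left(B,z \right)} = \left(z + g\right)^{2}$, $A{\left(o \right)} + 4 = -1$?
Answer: $\frac{2375903}{2318} \approx 1025.0$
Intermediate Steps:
$A{\left(o \right)} = -5$ ($A{\left(o \right)} = -4 - 1 = -5$)
$b = -4636$
$k{\left(B,z \right)} = z^{2}$ ($k{\left(B,z \right)} = \left(z + 0\right)^{2} = z^{2}$)
$Y = \frac{2271}{2318}$ ($Y = - \frac{4542}{-4636} = \left(-4542\right) \left(- \frac{1}{4636}\right) = \frac{2271}{2318} \approx 0.97972$)
$k{\left(A{\left(-4 \right)},\left(-4\right) \left(-2\right) \left(-4\right) \right)} + Y = \left(\left(-4\right) \left(-2\right) \left(-4\right)\right)^{2} + \frac{2271}{2318} = \left(8 \left(-4\right)\right)^{2} + \frac{2271}{2318} = \left(-32\right)^{2} + \frac{2271}{2318} = 1024 + \frac{2271}{2318} = \frac{2375903}{2318}$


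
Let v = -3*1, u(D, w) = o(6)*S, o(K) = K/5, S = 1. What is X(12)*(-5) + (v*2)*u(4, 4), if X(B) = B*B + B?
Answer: -3936/5 ≈ -787.20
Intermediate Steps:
o(K) = K/5 (o(K) = K*(⅕) = K/5)
u(D, w) = 6/5 (u(D, w) = ((⅕)*6)*1 = (6/5)*1 = 6/5)
X(B) = B + B² (X(B) = B² + B = B + B²)
v = -3
X(12)*(-5) + (v*2)*u(4, 4) = (12*(1 + 12))*(-5) - 3*2*(6/5) = (12*13)*(-5) - 6*6/5 = 156*(-5) - 36/5 = -780 - 36/5 = -3936/5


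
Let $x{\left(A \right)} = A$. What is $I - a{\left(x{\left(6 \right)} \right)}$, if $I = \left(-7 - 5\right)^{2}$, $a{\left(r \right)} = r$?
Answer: $138$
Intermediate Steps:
$I = 144$ ($I = \left(-7 - 5\right)^{2} = \left(-12\right)^{2} = 144$)
$I - a{\left(x{\left(6 \right)} \right)} = 144 - 6 = 138$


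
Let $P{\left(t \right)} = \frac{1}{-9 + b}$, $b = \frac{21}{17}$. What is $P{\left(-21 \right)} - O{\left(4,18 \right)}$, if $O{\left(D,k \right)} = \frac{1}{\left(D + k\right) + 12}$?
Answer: $- \frac{355}{2244} \approx -0.1582$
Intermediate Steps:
$b = \frac{21}{17}$ ($b = 21 \cdot \frac{1}{17} = \frac{21}{17} \approx 1.2353$)
$O{\left(D,k \right)} = \frac{1}{12 + D + k}$
$P{\left(t \right)} = - \frac{17}{132}$ ($P{\left(t \right)} = \frac{1}{-9 + \frac{21}{17}} = \frac{1}{- \frac{132}{17}} = - \frac{17}{132}$)
$P{\left(-21 \right)} - O{\left(4,18 \right)} = - \frac{17}{132} - \frac{1}{12 + 4 + 18} = - \frac{17}{132} - \frac{1}{34} = - \frac{355}{2244}$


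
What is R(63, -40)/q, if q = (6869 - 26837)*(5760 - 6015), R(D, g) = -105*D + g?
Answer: -1331/1018368 ≈ -0.0013070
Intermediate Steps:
R(D, g) = g - 105*D
q = 5091840 (q = -19968*(-255) = 5091840)
R(63, -40)/q = (-40 - 105*63)/5091840 = (-40 - 6615)*(1/5091840) = -6655*1/5091840 = -1331/1018368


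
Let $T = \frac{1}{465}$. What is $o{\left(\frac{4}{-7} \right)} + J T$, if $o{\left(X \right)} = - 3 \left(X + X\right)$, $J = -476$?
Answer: $\frac{7828}{3255} \approx 2.4049$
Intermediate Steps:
$o{\left(X \right)} = - 6 X$ ($o{\left(X \right)} = - 3 \cdot 2 X = - 6 X$)
$T = \frac{1}{465} \approx 0.0021505$
$o{\left(\frac{4}{-7} \right)} + J T = - 6 \frac{4}{-7} - \frac{476}{465} = - 6 \cdot 4 \left(- \frac{1}{7}\right) - \frac{476}{465} = \left(-6\right) \left(- \frac{4}{7}\right) - \frac{476}{465} = \frac{24}{7} - \frac{476}{465} = \frac{7828}{3255}$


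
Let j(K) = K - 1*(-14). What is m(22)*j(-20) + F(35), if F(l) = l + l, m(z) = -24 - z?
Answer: 346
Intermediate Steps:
j(K) = 14 + K (j(K) = K + 14 = 14 + K)
F(l) = 2*l
m(22)*j(-20) + F(35) = (-24 - 1*22)*(14 - 20) + 2*35 = (-24 - 22)*(-6) + 70 = -46*(-6) + 70 = 276 + 70 = 346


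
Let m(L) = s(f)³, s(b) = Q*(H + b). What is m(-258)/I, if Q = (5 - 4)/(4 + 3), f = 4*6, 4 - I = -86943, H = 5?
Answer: 24389/29822821 ≈ 0.00081780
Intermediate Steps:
I = 86947 (I = 4 - 1*(-86943) = 4 + 86943 = 86947)
f = 24
Q = ⅐ (Q = 1/7 = 1*(⅐) = ⅐ ≈ 0.14286)
s(b) = 5/7 + b/7 (s(b) = (5 + b)/7 = 5/7 + b/7)
m(L) = 24389/343 (m(L) = (5/7 + (⅐)*24)³ = (5/7 + 24/7)³ = (29/7)³ = 24389/343)
m(-258)/I = (24389/343)/86947 = (24389/343)*(1/86947) = 24389/29822821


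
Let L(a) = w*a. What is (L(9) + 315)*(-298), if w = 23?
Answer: -155556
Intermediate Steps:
L(a) = 23*a
(L(9) + 315)*(-298) = (23*9 + 315)*(-298) = (207 + 315)*(-298) = 522*(-298) = -155556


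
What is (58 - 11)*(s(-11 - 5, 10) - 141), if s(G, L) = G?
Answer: -7379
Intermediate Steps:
(58 - 11)*(s(-11 - 5, 10) - 141) = (58 - 11)*((-11 - 5) - 141) = 47*(-16 - 141) = 47*(-157) = -7379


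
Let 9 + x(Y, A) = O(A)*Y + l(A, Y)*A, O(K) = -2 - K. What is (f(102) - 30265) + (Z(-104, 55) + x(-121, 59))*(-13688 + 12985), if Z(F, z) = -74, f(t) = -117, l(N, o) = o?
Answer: -142159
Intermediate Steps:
x(Y, A) = -9 + A*Y + Y*(-2 - A) (x(Y, A) = -9 + ((-2 - A)*Y + Y*A) = -9 + (Y*(-2 - A) + A*Y) = -9 + (A*Y + Y*(-2 - A)) = -9 + A*Y + Y*(-2 - A))
(f(102) - 30265) + (Z(-104, 55) + x(-121, 59))*(-13688 + 12985) = (-117 - 30265) + (-74 + (-9 - 2*(-121)))*(-13688 + 12985) = -30382 + (-74 + (-9 + 242))*(-703) = -30382 + (-74 + 233)*(-703) = -30382 + 159*(-703) = -30382 - 111777 = -142159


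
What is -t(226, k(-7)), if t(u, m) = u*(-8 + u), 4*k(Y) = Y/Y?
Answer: -49268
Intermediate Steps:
k(Y) = 1/4 (k(Y) = (Y/Y)/4 = (1/4)*1 = 1/4)
-t(226, k(-7)) = -226*(-8 + 226) = -226*218 = -1*49268 = -49268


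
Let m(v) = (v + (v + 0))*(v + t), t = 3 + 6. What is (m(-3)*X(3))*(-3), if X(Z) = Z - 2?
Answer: 108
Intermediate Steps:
X(Z) = -2 + Z
t = 9
m(v) = 2*v*(9 + v) (m(v) = (v + (v + 0))*(v + 9) = (v + v)*(9 + v) = (2*v)*(9 + v) = 2*v*(9 + v))
(m(-3)*X(3))*(-3) = ((2*(-3)*(9 - 3))*(-2 + 3))*(-3) = ((2*(-3)*6)*1)*(-3) = -36*1*(-3) = -36*(-3) = 108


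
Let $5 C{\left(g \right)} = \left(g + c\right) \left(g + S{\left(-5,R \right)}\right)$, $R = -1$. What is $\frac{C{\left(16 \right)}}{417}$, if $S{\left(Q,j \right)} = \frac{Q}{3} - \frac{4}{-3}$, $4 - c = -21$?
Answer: $\frac{1927}{6255} \approx 0.30807$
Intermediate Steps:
$c = 25$ ($c = 4 - -21 = 4 + 21 = 25$)
$S{\left(Q,j \right)} = \frac{4}{3} + \frac{Q}{3}$ ($S{\left(Q,j \right)} = Q \frac{1}{3} - - \frac{4}{3} = \frac{Q}{3} + \frac{4}{3} = \frac{4}{3} + \frac{Q}{3}$)
$C{\left(g \right)} = \frac{\left(25 + g\right) \left(- \frac{1}{3} + g\right)}{5}$ ($C{\left(g \right)} = \frac{\left(g + 25\right) \left(g + \left(\frac{4}{3} + \frac{1}{3} \left(-5\right)\right)\right)}{5} = \frac{\left(25 + g\right) \left(g + \left(\frac{4}{3} - \frac{5}{3}\right)\right)}{5} = \frac{\left(25 + g\right) \left(g - \frac{1}{3}\right)}{5} = \frac{\left(25 + g\right) \left(- \frac{1}{3} + g\right)}{5}$)
$\frac{C{\left(16 \right)}}{417} = \frac{- \frac{5}{3} + \frac{16^{2}}{5} + \frac{74}{15} \cdot 16}{417} = \left(- \frac{5}{3} + \frac{1}{5} \cdot 256 + \frac{1184}{15}\right) \frac{1}{417} = \left(- \frac{5}{3} + \frac{256}{5} + \frac{1184}{15}\right) \frac{1}{417} = \frac{1927}{15} \cdot \frac{1}{417} = \frac{1927}{6255}$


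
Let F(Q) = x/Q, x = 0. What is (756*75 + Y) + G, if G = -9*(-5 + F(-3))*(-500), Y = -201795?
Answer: -167595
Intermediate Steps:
F(Q) = 0 (F(Q) = 0/Q = 0)
G = -22500 (G = -9*(-5 + 0)*(-500) = -9*(-5)*(-500) = 45*(-500) = -22500)
(756*75 + Y) + G = (756*75 - 201795) - 22500 = (56700 - 201795) - 22500 = -145095 - 22500 = -167595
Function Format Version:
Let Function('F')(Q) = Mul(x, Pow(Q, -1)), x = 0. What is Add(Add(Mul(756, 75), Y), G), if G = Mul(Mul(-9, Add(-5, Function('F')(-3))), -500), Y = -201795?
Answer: -167595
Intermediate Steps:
Function('F')(Q) = 0 (Function('F')(Q) = Mul(0, Pow(Q, -1)) = 0)
G = -22500 (G = Mul(Mul(-9, Add(-5, 0)), -500) = Mul(Mul(-9, -5), -500) = Mul(45, -500) = -22500)
Add(Add(Mul(756, 75), Y), G) = Add(Add(Mul(756, 75), -201795), -22500) = Add(Add(56700, -201795), -22500) = Add(-145095, -22500) = -167595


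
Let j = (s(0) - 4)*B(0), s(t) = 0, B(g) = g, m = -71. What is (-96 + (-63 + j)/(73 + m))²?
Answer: 65025/4 ≈ 16256.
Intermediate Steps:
j = 0 (j = (0 - 4)*0 = -4*0 = 0)
(-96 + (-63 + j)/(73 + m))² = (-96 + (-63 + 0)/(73 - 71))² = (-96 - 63/2)² = (-255/2)² = 65025/4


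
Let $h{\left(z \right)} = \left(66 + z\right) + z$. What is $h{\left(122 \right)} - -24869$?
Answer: $25179$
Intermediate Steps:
$h{\left(z \right)} = 66 + 2 z$
$h{\left(122 \right)} - -24869 = \left(66 + 2 \cdot 122\right) - -24869 = \left(66 + 244\right) + 24869 = 310 + 24869 = 25179$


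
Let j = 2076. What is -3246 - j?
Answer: -5322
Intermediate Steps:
-3246 - j = -3246 - 1*2076 = -3246 - 2076 = -5322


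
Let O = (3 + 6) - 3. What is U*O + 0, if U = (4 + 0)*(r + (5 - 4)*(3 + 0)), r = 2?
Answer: 120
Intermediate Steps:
U = 20 (U = (4 + 0)*(2 + (5 - 4)*(3 + 0)) = 4*(2 + 1*3) = 4*(2 + 3) = 4*5 = 20)
O = 6 (O = 9 - 3 = 6)
U*O + 0 = 20*6 + 0 = 120 + 0 = 120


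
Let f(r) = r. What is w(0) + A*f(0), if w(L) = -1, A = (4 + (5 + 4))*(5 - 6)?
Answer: -1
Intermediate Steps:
A = -13 (A = (4 + 9)*(-1) = 13*(-1) = -13)
w(0) + A*f(0) = -1 - 13*0 = -1 + 0 = -1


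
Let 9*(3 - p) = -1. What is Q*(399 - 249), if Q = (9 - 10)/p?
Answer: -675/14 ≈ -48.214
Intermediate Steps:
p = 28/9 (p = 3 - 1/9*(-1) = 3 + 1/9 = 28/9 ≈ 3.1111)
Q = -9/28 (Q = (9 - 10)/(28/9) = -1*9/28 = -9/28 ≈ -0.32143)
Q*(399 - 249) = -9*(399 - 249)/28 = -9/28*150 = -675/14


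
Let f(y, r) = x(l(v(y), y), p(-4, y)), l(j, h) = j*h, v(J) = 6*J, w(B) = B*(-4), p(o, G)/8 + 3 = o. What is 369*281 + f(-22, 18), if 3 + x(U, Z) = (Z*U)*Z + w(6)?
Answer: 9210606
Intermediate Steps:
p(o, G) = -24 + 8*o
w(B) = -4*B
l(j, h) = h*j
x(U, Z) = -27 + U*Z² (x(U, Z) = -3 + ((Z*U)*Z - 4*6) = -3 + ((U*Z)*Z - 24) = -3 + (U*Z² - 24) = -3 + (-24 + U*Z²) = -27 + U*Z²)
f(y, r) = -27 + 18816*y² (f(y, r) = -27 + (y*(6*y))*(-24 + 8*(-4))² = -27 + (6*y²)*(-24 - 32)² = -27 + (6*y²)*(-56)² = -27 + (6*y²)*3136 = -27 + 18816*y²)
369*281 + f(-22, 18) = 369*281 + (-27 + 18816*(-22)²) = 103689 + (-27 + 18816*484) = 103689 + (-27 + 9106944) = 103689 + 9106917 = 9210606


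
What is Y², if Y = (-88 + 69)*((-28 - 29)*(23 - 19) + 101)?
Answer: 5822569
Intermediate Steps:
Y = 2413 (Y = -19*(-57*4 + 101) = -19*(-228 + 101) = -19*(-127) = 2413)
Y² = 2413² = 5822569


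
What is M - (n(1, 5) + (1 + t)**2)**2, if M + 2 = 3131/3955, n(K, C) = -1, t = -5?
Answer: -894654/3955 ≈ -226.21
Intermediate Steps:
M = -4779/3955 (M = -2 + 3131/3955 = -4779/3955 ≈ -1.2083)
M - (n(1, 5) + (1 + t)**2)**2 = -4779/3955 - (-1 + (1 - 5)**2)**2 = -4779/3955 - (-1 + (-4)**2)**2 = -4779/3955 - (-1 + 16)**2 = -4779/3955 - 1*15**2 = -4779/3955 - 1*225 = -4779/3955 - 225 = -894654/3955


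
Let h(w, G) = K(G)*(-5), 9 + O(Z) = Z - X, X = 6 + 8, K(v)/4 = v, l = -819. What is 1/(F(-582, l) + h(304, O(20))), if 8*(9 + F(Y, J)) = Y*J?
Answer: 4/238533 ≈ 1.6769e-5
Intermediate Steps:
K(v) = 4*v
F(Y, J) = -9 + J*Y/8 (F(Y, J) = -9 + (Y*J)/8 = -9 + (J*Y)/8 = -9 + J*Y/8)
X = 14
O(Z) = -23 + Z (O(Z) = -9 + (Z - 1*14) = -9 + (Z - 14) = -9 + (-14 + Z) = -23 + Z)
h(w, G) = -20*G (h(w, G) = (4*G)*(-5) = -20*G)
1/(F(-582, l) + h(304, O(20))) = 1/((-9 + (⅛)*(-819)*(-582)) - 20*(-23 + 20)) = 1/((-9 + 238329/4) - 20*(-3)) = 1/(238293/4 + 60) = 1/(238533/4) = 4/238533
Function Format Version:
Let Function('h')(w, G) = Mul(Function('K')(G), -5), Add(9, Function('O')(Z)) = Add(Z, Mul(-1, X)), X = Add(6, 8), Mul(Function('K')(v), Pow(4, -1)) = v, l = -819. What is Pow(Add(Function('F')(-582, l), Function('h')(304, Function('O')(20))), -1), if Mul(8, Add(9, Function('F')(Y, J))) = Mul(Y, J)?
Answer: Rational(4, 238533) ≈ 1.6769e-5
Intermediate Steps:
Function('K')(v) = Mul(4, v)
Function('F')(Y, J) = Add(-9, Mul(Rational(1, 8), J, Y)) (Function('F')(Y, J) = Add(-9, Mul(Rational(1, 8), Mul(Y, J))) = Add(-9, Mul(Rational(1, 8), Mul(J, Y))) = Add(-9, Mul(Rational(1, 8), J, Y)))
X = 14
Function('O')(Z) = Add(-23, Z) (Function('O')(Z) = Add(-9, Add(Z, Mul(-1, 14))) = Add(-9, Add(Z, -14)) = Add(-9, Add(-14, Z)) = Add(-23, Z))
Function('h')(w, G) = Mul(-20, G) (Function('h')(w, G) = Mul(Mul(4, G), -5) = Mul(-20, G))
Pow(Add(Function('F')(-582, l), Function('h')(304, Function('O')(20))), -1) = Pow(Add(Add(-9, Mul(Rational(1, 8), -819, -582)), Mul(-20, Add(-23, 20))), -1) = Pow(Add(Add(-9, Rational(238329, 4)), Mul(-20, -3)), -1) = Pow(Add(Rational(238293, 4), 60), -1) = Pow(Rational(238533, 4), -1) = Rational(4, 238533)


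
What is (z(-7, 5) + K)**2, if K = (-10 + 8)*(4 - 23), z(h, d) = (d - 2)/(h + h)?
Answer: 279841/196 ≈ 1427.8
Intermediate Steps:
z(h, d) = (-2 + d)/(2*h) (z(h, d) = (-2 + d)/((2*h)) = (-2 + d)*(1/(2*h)) = (-2 + d)/(2*h))
K = 38 (K = -2*(-19) = 38)
(z(-7, 5) + K)**2 = ((1/2)*(-2 + 5)/(-7) + 38)**2 = ((1/2)*(-1/7)*3 + 38)**2 = (-3/14 + 38)**2 = (529/14)**2 = 279841/196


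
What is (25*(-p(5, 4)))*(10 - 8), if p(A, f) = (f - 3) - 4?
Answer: 150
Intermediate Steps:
p(A, f) = -7 + f (p(A, f) = (-3 + f) - 4 = -7 + f)
(25*(-p(5, 4)))*(10 - 8) = (25*(-(-7 + 4)))*(10 - 8) = (25*(-1*(-3)))*2 = (25*3)*2 = 75*2 = 150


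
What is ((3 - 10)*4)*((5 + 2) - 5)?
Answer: -56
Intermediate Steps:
((3 - 10)*4)*((5 + 2) - 5) = (-7*4)*(7 - 5) = -28*2 = -56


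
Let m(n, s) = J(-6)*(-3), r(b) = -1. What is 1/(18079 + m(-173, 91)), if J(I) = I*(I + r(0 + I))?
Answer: 1/17953 ≈ 5.5701e-5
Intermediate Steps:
J(I) = I*(-1 + I) (J(I) = I*(I - 1) = I*(-1 + I))
m(n, s) = -126 (m(n, s) = -6*(-1 - 6)*(-3) = -6*(-7)*(-3) = 42*(-3) = -126)
1/(18079 + m(-173, 91)) = 1/(18079 - 126) = 1/17953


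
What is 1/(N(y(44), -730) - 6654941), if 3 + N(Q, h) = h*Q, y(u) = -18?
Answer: -1/6641804 ≈ -1.5056e-7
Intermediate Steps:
N(Q, h) = -3 + Q*h (N(Q, h) = -3 + h*Q = -3 + Q*h)
1/(N(y(44), -730) - 6654941) = 1/((-3 - 18*(-730)) - 6654941) = 1/((-3 + 13140) - 6654941) = 1/(13137 - 6654941) = 1/(-6641804) = -1/6641804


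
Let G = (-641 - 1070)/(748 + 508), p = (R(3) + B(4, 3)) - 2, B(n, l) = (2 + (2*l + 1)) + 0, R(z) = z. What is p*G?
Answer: -8555/628 ≈ -13.623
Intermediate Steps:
B(n, l) = 3 + 2*l (B(n, l) = (2 + (1 + 2*l)) + 0 = (3 + 2*l) + 0 = 3 + 2*l)
p = 10 (p = (3 + (3 + 2*3)) - 2 = (3 + (3 + 6)) - 2 = (3 + 9) - 2 = 12 - 2 = 10)
G = -1711/1256 ≈ -1.3623
p*G = 10*(-1711/1256) = -8555/628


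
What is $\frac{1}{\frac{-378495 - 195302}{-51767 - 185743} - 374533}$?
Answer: $- \frac{33930}{12707822719} \approx -2.67 \cdot 10^{-6}$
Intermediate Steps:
$\frac{1}{\frac{-378495 - 195302}{-51767 - 185743} - 374533} = \frac{1}{- \frac{573797}{-237510} - 374533} = \frac{1}{\left(-573797\right) \left(- \frac{1}{237510}\right) - 374533} = \frac{1}{\frac{81971}{33930} - 374533} = \frac{1}{- \frac{12707822719}{33930}} = - \frac{33930}{12707822719}$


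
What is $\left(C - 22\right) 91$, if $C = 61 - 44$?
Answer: $-455$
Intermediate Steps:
$C = 17$ ($C = 61 - 44 = 17$)
$\left(C - 22\right) 91 = \left(17 - 22\right) 91 = \left(-5\right) 91 = -455$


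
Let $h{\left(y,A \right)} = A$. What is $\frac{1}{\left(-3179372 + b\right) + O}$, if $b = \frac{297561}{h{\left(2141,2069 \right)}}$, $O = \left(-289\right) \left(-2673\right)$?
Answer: $- \frac{2069}{4979526814} \approx -4.155 \cdot 10^{-7}$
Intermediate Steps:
$O = 772497$
$b = \frac{297561}{2069} \approx 143.82$
$\frac{1}{\left(-3179372 + b\right) + O} = \frac{1}{\left(-3179372 + \frac{297561}{2069}\right) + 772497} = \frac{1}{- \frac{6577823107}{2069} + 772497} = \frac{1}{- \frac{4979526814}{2069}} = - \frac{2069}{4979526814}$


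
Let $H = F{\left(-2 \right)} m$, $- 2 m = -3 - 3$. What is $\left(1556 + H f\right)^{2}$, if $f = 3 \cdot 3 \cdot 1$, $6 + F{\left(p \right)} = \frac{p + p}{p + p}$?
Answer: $2019241$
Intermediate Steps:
$m = 3$ ($m = - \frac{-3 - 3}{2} = \left(- \frac{1}{2}\right) \left(-6\right) = 3$)
$F{\left(p \right)} = -5$ ($F{\left(p \right)} = -6 + \frac{p + p}{p + p} = -6 + \frac{2 p}{2 p} = -6 + 2 p \frac{1}{2 p} = -6 + 1 = -5$)
$H = -15$ ($H = \left(-5\right) 3 = -15$)
$f = 9$ ($f = 9 \cdot 1 = 9$)
$\left(1556 + H f\right)^{2} = \left(1556 - 135\right)^{2} = 1421^{2} = 2019241$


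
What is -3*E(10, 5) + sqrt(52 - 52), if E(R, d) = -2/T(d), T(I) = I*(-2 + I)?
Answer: 2/5 ≈ 0.40000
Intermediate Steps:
E(R, d) = -2/(d*(-2 + d)) (E(R, d) = -2*1/(d*(-2 + d)) = -2/(d*(-2 + d)))
-3*E(10, 5) + sqrt(52 - 52) = -(-6)/(5*(-2 + 5)) + sqrt(52 - 52) = -(-6)/(5*3) + sqrt(0) = -(-6)/(5*3) + 0 = -3*(-2/15) + 0 = 2/5 + 0 = 2/5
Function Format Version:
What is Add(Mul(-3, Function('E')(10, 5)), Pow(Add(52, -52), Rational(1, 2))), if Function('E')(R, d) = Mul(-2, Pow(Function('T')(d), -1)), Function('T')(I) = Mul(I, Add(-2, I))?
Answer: Rational(2, 5) ≈ 0.40000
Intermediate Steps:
Function('E')(R, d) = Mul(-2, Pow(d, -1), Pow(Add(-2, d), -1)) (Function('E')(R, d) = Mul(-2, Pow(Mul(d, Add(-2, d)), -1)) = Mul(-2, Mul(Pow(d, -1), Pow(Add(-2, d), -1))) = Mul(-2, Pow(d, -1), Pow(Add(-2, d), -1)))
Add(Mul(-3, Function('E')(10, 5)), Pow(Add(52, -52), Rational(1, 2))) = Add(Mul(-3, Mul(-2, Pow(5, -1), Pow(Add(-2, 5), -1))), Pow(Add(52, -52), Rational(1, 2))) = Add(Mul(-3, Mul(-2, Rational(1, 5), Pow(3, -1))), Pow(0, Rational(1, 2))) = Add(Mul(-3, Mul(-2, Rational(1, 5), Rational(1, 3))), 0) = Add(Mul(-3, Rational(-2, 15)), 0) = Add(Rational(2, 5), 0) = Rational(2, 5)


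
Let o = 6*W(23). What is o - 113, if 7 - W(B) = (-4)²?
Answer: -167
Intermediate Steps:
W(B) = -9 (W(B) = 7 - 1*(-4)² = 7 - 1*16 = 7 - 16 = -9)
o = -54 (o = 6*(-9) = -54)
o - 113 = -54 - 113 = -167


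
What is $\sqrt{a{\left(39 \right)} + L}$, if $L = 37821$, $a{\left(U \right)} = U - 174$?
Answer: $\sqrt{37686} \approx 194.13$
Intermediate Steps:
$a{\left(U \right)} = -174 + U$
$\sqrt{a{\left(39 \right)} + L} = \sqrt{\left(-174 + 39\right) + 37821} = \sqrt{-135 + 37821} = \sqrt{37686}$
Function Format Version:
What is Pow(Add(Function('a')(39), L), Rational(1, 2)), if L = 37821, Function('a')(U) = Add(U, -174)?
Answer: Pow(37686, Rational(1, 2)) ≈ 194.13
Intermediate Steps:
Function('a')(U) = Add(-174, U)
Pow(Add(Function('a')(39), L), Rational(1, 2)) = Pow(Add(Add(-174, 39), 37821), Rational(1, 2)) = Pow(Add(-135, 37821), Rational(1, 2)) = Pow(37686, Rational(1, 2))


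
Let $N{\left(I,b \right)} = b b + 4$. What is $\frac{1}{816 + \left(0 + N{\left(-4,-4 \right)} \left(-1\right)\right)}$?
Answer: $\frac{1}{796} \approx 0.0012563$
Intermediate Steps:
$N{\left(I,b \right)} = 4 + b^{2}$ ($N{\left(I,b \right)} = b^{2} + 4 = 4 + b^{2}$)
$\frac{1}{816 + \left(0 + N{\left(-4,-4 \right)} \left(-1\right)\right)} = \frac{1}{816 + \left(0 + \left(4 + \left(-4\right)^{2}\right) \left(-1\right)\right)} = \frac{1}{816 + \left(0 + \left(4 + 16\right) \left(-1\right)\right)} = \frac{1}{816 + \left(0 + 20 \left(-1\right)\right)} = \frac{1}{816 + \left(0 - 20\right)} = \frac{1}{816 - 20} = \frac{1}{796}$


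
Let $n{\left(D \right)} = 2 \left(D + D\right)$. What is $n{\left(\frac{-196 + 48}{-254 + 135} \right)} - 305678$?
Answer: $- \frac{36375090}{119} \approx -3.0567 \cdot 10^{5}$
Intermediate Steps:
$n{\left(D \right)} = 4 D$ ($n{\left(D \right)} = 2 \cdot 2 D = 4 D$)
$n{\left(\frac{-196 + 48}{-254 + 135} \right)} - 305678 = 4 \frac{-196 + 48}{-254 + 135} - 305678 = 4 \left(- \frac{148}{-119}\right) - 305678 = 4 \left(\left(-148\right) \left(- \frac{1}{119}\right)\right) - 305678 = 4 \cdot \frac{148}{119} - 305678 = \frac{592}{119} - 305678 = - \frac{36375090}{119}$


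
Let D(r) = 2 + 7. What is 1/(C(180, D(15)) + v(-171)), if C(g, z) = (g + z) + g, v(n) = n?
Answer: 1/198 ≈ 0.0050505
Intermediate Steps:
D(r) = 9
C(g, z) = z + 2*g
1/(C(180, D(15)) + v(-171)) = 1/((9 + 2*180) - 171) = 1/((9 + 360) - 171) = 1/(369 - 171) = 1/198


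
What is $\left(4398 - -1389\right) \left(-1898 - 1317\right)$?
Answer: $-18605205$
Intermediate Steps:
$\left(4398 - -1389\right) \left(-1898 - 1317\right) = \left(4398 + \left(-639 + 2028\right)\right) \left(-3215\right) = \left(4398 + 1389\right) \left(-3215\right) = 5787 \left(-3215\right) = -18605205$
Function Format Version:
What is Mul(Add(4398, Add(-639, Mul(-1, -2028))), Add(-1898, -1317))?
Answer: -18605205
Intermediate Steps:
Mul(Add(4398, Add(-639, Mul(-1, -2028))), Add(-1898, -1317)) = Mul(Add(4398, Add(-639, 2028)), -3215) = Mul(Add(4398, 1389), -3215) = Mul(5787, -3215) = -18605205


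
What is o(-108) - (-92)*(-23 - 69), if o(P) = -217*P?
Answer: 14972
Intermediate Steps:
o(-108) - (-92)*(-23 - 69) = -217*(-108) - (-92)*(-23 - 69) = 23436 - (-92)*(-92) = 23436 - 1*8464 = 23436 - 8464 = 14972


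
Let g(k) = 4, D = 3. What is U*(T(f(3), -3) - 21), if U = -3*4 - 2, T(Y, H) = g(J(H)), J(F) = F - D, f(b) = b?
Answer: 238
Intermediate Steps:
J(F) = -3 + F (J(F) = F - 1*3 = F - 3 = -3 + F)
T(Y, H) = 4
U = -14 (U = -12 - 2 = -14)
U*(T(f(3), -3) - 21) = -14*(4 - 21) = -14*(-17) = 238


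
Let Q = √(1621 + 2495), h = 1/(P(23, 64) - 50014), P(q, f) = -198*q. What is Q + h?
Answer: -1/54568 + 14*√21 ≈ 64.156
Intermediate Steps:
h = -1/54568 (h = 1/(-198*23 - 50014) = 1/(-4554 - 50014) = 1/(-54568) = -1/54568 ≈ -1.8326e-5)
Q = 14*√21 (Q = √4116 = 14*√21 ≈ 64.156)
Q + h = 14*√21 - 1/54568 = -1/54568 + 14*√21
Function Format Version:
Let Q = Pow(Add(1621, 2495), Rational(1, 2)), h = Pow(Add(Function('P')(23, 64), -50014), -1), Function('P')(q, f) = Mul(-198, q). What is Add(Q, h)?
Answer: Add(Rational(-1, 54568), Mul(14, Pow(21, Rational(1, 2)))) ≈ 64.156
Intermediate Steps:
h = Rational(-1, 54568) (h = Pow(Add(Mul(-198, 23), -50014), -1) = Pow(Add(-4554, -50014), -1) = Pow(-54568, -1) = Rational(-1, 54568) ≈ -1.8326e-5)
Q = Mul(14, Pow(21, Rational(1, 2))) (Q = Pow(4116, Rational(1, 2)) = Mul(14, Pow(21, Rational(1, 2))) ≈ 64.156)
Add(Q, h) = Add(Mul(14, Pow(21, Rational(1, 2))), Rational(-1, 54568)) = Add(Rational(-1, 54568), Mul(14, Pow(21, Rational(1, 2))))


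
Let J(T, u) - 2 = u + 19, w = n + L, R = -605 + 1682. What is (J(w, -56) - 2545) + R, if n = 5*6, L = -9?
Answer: -1503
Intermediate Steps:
R = 1077
n = 30
w = 21 (w = 30 - 9 = 21)
J(T, u) = 21 + u (J(T, u) = 2 + (u + 19) = 2 + (19 + u) = 21 + u)
(J(w, -56) - 2545) + R = ((21 - 56) - 2545) + 1077 = (-35 - 2545) + 1077 = -2580 + 1077 = -1503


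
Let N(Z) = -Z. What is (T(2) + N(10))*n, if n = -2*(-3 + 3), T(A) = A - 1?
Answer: 0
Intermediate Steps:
T(A) = -1 + A
n = 0 (n = -2*0 = 0)
(T(2) + N(10))*n = ((-1 + 2) - 1*10)*0 = (1 - 10)*0 = -9*0 = 0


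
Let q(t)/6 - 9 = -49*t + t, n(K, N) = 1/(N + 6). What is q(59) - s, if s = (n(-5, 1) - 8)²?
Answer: -832987/49 ≈ -17000.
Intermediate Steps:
n(K, N) = 1/(6 + N)
q(t) = 54 - 288*t (q(t) = 54 + 6*(-49*t + t) = 54 + 6*(-48*t) = 54 - 288*t)
s = 3025/49 (s = (1/(6 + 1) - 8)² = (1/7 - 8)² = (⅐ - 8)² = (-55/7)² = 3025/49 ≈ 61.735)
q(59) - s = (54 - 288*59) - 1*3025/49 = (54 - 16992) - 3025/49 = -16938 - 3025/49 = -832987/49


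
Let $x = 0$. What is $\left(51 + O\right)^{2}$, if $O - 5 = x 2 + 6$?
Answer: $3844$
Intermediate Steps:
$O = 11$ ($O = 5 + \left(0 \cdot 2 + 6\right) = 5 + \left(0 + 6\right) = 5 + 6 = 11$)
$\left(51 + O\right)^{2} = \left(51 + 11\right)^{2} = 62^{2} = 3844$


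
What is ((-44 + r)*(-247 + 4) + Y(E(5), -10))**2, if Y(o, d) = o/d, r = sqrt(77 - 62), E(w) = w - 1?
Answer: 2879901139/25 - 25980588*sqrt(15)/5 ≈ 9.5072e+7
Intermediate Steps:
E(w) = -1 + w
r = sqrt(15) ≈ 3.8730
((-44 + r)*(-247 + 4) + Y(E(5), -10))**2 = ((-44 + sqrt(15))*(-247 + 4) + (-1 + 5)/(-10))**2 = ((-44 + sqrt(15))*(-243) + 4*(-1/10))**2 = ((10692 - 243*sqrt(15)) - 2/5)**2 = (53458/5 - 243*sqrt(15))**2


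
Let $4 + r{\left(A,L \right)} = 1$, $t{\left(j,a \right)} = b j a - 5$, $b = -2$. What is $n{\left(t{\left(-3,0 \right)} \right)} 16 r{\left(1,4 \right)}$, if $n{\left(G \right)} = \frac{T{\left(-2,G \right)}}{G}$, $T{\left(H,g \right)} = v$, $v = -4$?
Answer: $- \frac{192}{5} \approx -38.4$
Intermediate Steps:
$t{\left(j,a \right)} = -5 - 2 a j$ ($t{\left(j,a \right)} = - 2 j a - 5 = - 2 a j - 5 = -5 - 2 a j$)
$r{\left(A,L \right)} = -3$ ($r{\left(A,L \right)} = -4 + 1 = -3$)
$T{\left(H,g \right)} = -4$
$n{\left(G \right)} = - \frac{4}{G}$
$n{\left(t{\left(-3,0 \right)} \right)} 16 r{\left(1,4 \right)} = - \frac{4}{-5 - 0 \left(-3\right)} 16 \left(-3\right) = - \frac{4}{-5 + 0} \cdot 16 \left(-3\right) = - \frac{4}{-5} \cdot 16 \left(-3\right) = \left(-4\right) \left(- \frac{1}{5}\right) 16 \left(-3\right) = \frac{4}{5} \cdot 16 \left(-3\right) = \frac{64}{5} \left(-3\right) = - \frac{192}{5}$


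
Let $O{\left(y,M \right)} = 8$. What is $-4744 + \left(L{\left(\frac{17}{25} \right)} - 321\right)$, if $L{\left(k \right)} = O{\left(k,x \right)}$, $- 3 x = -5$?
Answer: $-5057$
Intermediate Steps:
$x = \frac{5}{3}$ ($x = \left(- \frac{1}{3}\right) \left(-5\right) = \frac{5}{3} \approx 1.6667$)
$L{\left(k \right)} = 8$
$-4744 + \left(L{\left(\frac{17}{25} \right)} - 321\right) = -4744 + \left(8 - 321\right) = -4744 - 313 = -5057$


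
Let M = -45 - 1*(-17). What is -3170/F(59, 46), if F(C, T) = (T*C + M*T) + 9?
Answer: -634/287 ≈ -2.2091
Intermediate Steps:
M = -28 (M = -45 + 17 = -28)
F(C, T) = 9 - 28*T + C*T (F(C, T) = (T*C - 28*T) + 9 = (C*T - 28*T) + 9 = (-28*T + C*T) + 9 = 9 - 28*T + C*T)
-3170/F(59, 46) = -3170/(9 - 28*46 + 59*46) = -3170/(9 - 1288 + 2714) = -3170/1435 = -3170*1/1435 = -634/287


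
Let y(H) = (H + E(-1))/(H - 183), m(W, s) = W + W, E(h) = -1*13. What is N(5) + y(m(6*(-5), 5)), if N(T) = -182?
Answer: -44153/243 ≈ -181.70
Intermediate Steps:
E(h) = -13
m(W, s) = 2*W
y(H) = (-13 + H)/(-183 + H) (y(H) = (H - 13)/(H - 183) = (-13 + H)/(-183 + H))
N(5) + y(m(6*(-5), 5)) = -182 + (-13 + 2*(6*(-5)))/(-183 + 2*(6*(-5))) = -182 + (-13 + 2*(-30))/(-183 + 2*(-30)) = -182 + (-13 - 60)/(-183 - 60) = -182 - 73/(-243) = -182 - 1/243*(-73) = -182 + 73/243 = -44153/243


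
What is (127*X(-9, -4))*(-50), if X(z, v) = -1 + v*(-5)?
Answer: -120650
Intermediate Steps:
X(z, v) = -1 - 5*v
(127*X(-9, -4))*(-50) = (127*(-1 - 5*(-4)))*(-50) = (127*(-1 + 20))*(-50) = (127*19)*(-50) = 2413*(-50) = -120650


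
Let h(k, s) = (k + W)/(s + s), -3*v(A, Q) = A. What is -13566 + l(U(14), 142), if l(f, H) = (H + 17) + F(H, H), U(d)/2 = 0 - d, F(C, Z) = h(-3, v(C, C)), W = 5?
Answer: -1903797/142 ≈ -13407.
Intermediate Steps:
v(A, Q) = -A/3
h(k, s) = (5 + k)/(2*s) (h(k, s) = (k + 5)/(s + s) = (5 + k)/((2*s)) = (5 + k)*(1/(2*s)) = (5 + k)/(2*s))
F(C, Z) = -3/C (F(C, Z) = (5 - 3)/(2*((-C/3))) = (½)*(-3/C)*2 = -3/C)
U(d) = -2*d (U(d) = 2*(0 - d) = 2*(-d) = -2*d)
l(f, H) = 17 + H - 3/H (l(f, H) = (H + 17) - 3/H = (17 + H) - 3/H = 17 + H - 3/H)
-13566 + l(U(14), 142) = -13566 + (17 + 142 - 3/142) = -13566 + 22575/142 = -1903797/142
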